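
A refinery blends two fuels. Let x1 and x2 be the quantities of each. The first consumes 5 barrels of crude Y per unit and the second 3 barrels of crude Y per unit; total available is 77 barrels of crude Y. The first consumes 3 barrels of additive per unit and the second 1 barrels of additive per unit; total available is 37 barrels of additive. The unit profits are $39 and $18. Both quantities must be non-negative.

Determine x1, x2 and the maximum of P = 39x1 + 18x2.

x1 = 17/2, x2 = 23/2, maximum P = 1077/2

Extreme points and P = 39x1 + 18x2:
  (0, 0) → P = 0
  (0, 77/3) → P = 462
  (37/3, 0) → P = 481
  (17/2, 23/2) → P = 1077/2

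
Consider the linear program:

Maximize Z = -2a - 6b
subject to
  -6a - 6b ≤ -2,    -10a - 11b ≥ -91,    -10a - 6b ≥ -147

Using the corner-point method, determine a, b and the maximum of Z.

The binding constraints are -6a - 6b = -2 and -10a - 6b = -147.
Solving simultaneously gives a = 145/4, b = -431/12.

a = 145/4, b = -431/12, maximum Z = 143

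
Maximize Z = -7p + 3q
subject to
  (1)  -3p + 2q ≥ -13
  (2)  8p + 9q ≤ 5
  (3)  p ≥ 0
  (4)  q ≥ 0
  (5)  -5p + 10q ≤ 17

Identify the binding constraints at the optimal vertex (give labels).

(2) and (3)

Vertices and Z = -7p + 3q:
  (0, 5/9) → Z = 5/3
  (5/8, 0) → Z = -35/8
  (0, 0) → Z = 0

The maximum is at (0, 5/9). Substituting into each constraint, equality holds for (2) and (3); the remaining constraints have slack.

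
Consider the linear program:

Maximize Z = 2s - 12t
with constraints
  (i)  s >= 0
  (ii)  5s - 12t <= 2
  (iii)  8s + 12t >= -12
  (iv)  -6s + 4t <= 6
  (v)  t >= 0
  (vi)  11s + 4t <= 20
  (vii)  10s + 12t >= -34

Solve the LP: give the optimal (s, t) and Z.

s = 2/5, t = 0, maximum Z = 4/5

Feasible corners and Z = 2s - 12t:
  (0, 3/2) → Z = -18
  (0, 0) → Z = 0
  (2/5, 0) → Z = 4/5
  (31/19, 39/76) → Z = -55/19
  (14/17, 93/34) → Z = -530/17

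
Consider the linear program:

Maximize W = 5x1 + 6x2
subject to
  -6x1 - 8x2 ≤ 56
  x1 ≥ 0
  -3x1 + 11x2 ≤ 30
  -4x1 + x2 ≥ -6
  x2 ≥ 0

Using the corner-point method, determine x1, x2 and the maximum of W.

x1 = 96/41, x2 = 138/41, maximum W = 1308/41

Feasible corners and W = 5x1 + 6x2:
  (0, 30/11) → W = 180/11
  (0, 0) → W = 0
  (96/41, 138/41) → W = 1308/41
  (3/2, 0) → W = 15/2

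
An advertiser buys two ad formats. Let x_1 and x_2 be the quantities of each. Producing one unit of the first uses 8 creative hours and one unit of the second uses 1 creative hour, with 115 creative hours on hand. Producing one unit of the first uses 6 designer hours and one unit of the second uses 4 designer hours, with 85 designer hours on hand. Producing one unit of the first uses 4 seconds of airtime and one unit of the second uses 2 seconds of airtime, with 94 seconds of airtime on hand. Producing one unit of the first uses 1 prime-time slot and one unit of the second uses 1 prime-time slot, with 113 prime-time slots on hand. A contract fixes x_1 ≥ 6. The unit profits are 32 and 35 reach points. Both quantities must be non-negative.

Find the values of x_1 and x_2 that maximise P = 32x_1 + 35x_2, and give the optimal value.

x_1 = 6, x_2 = 49/4, maximum P = 2483/4

Corner points and P = 32x_1 + 35x_2:
  (85/6, 0) → P = 1360/3
  (6, 0) → P = 192
  (6, 49/4) → P = 2483/4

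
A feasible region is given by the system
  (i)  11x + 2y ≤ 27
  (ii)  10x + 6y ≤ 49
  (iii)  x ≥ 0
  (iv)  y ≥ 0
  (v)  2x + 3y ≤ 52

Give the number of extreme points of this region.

4

Intersecting each pair of boundary lines and keeping only the points that satisfy every inequality leaves:
  (32/23, 269/46)
  (27/11, 0)
  (0, 49/6)
  (0, 0)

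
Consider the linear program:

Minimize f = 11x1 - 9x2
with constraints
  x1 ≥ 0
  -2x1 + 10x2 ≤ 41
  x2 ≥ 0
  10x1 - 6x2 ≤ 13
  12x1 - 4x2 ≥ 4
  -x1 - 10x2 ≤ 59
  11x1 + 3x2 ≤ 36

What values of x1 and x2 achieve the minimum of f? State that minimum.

x1 = 51/28, x2 = 125/28, minimum f = -141/7

Extreme points and f = 11x1 - 9x2:
  (51/28, 125/28) → f = -141/7
  (237/116, 523/116) → f = -525/29
  (13/10, 0) → f = 143/10
  (1/3, 0) → f = 11/3
  (85/32, 217/96) → f = 71/8

At the optimal vertex, -2x1 + 10x2 = 41 and 12x1 - 4x2 = 4.
Solving simultaneously gives x1 = 51/28, x2 = 125/28.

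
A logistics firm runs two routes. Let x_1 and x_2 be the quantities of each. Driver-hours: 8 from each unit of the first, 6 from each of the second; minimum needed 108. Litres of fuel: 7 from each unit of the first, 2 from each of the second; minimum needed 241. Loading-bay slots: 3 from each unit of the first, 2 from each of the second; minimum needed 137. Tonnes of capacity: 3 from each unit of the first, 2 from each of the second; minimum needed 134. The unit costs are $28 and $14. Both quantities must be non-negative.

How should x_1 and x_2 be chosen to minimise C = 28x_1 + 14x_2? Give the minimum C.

x_1 = 26, x_2 = 59/2, minimum C = 1141

Feasible corners and C = 28x_1 + 14x_2:
  (0, 241/2) → C = 1687
  (137/3, 0) → C = 3836/3
  (26, 59/2) → C = 1141
The feasible region is unbounded (it extends along (0, 1), (1, 0)), but C strictly increases along every unbounded feasible direction, so there is no improving ray and the minimum is attained at a vertex.

At the optimal vertex, 7x_1 + 2x_2 = 241 and 3x_1 + 2x_2 = 137.
Solving simultaneously gives x_1 = 26, x_2 = 59/2.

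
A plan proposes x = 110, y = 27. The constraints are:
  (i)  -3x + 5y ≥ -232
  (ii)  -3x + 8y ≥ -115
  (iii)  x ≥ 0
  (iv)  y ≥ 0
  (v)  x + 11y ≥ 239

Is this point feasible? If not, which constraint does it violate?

(i): -195 ≥ -232 ✓
(ii): -114 ≥ -115 ✓
(iii): 110 ≥ 0 ✓
(iv): 27 ≥ 0 ✓
(v): 407 ≥ 239 ✓

feasible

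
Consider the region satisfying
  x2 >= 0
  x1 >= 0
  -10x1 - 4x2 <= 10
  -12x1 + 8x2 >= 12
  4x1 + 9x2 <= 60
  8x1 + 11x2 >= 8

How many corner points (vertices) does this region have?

3

Pairwise boundary intersections that survive every other constraint:
  (0, 3/2)
  (0, 20/3)
  (93/35, 192/35)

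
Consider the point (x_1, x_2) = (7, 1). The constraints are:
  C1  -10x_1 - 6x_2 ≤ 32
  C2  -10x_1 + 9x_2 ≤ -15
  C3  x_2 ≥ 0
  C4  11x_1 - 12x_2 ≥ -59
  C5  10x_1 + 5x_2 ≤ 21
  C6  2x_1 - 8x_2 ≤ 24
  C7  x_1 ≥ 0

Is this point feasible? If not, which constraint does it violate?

Constraint C5: 10x_1 + 5x_2 = 75, which is not ≤ 21. All other constraints are satisfied.

not feasible — violates C5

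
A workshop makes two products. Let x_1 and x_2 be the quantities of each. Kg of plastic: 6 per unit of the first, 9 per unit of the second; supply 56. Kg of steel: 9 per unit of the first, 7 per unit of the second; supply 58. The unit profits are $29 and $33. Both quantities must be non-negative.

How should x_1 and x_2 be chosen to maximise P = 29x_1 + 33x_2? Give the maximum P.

Corner points and P = 29x_1 + 33x_2:
  (0, 0) → P = 0
  (0, 56/9) → P = 616/3
  (58/9, 0) → P = 1682/9
  (10/3, 4) → P = 686/3

x_1 = 10/3, x_2 = 4, maximum P = 686/3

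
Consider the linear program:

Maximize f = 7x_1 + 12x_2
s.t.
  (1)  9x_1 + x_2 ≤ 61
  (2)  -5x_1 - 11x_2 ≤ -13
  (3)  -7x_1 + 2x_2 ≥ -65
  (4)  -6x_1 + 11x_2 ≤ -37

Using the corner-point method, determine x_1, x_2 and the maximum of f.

Feasible corners and f = 7x_1 + 12x_2:
  (7, -2) → f = 25
  (236/35, 11/35) → f = 1784/35
  (50/11, -107/121) → f = 2566/121

The binding constraints are 9x_1 + x_2 = 61 and -6x_1 + 11x_2 = -37.
Solving simultaneously gives x_1 = 236/35, x_2 = 11/35.

x_1 = 236/35, x_2 = 11/35, maximum f = 1784/35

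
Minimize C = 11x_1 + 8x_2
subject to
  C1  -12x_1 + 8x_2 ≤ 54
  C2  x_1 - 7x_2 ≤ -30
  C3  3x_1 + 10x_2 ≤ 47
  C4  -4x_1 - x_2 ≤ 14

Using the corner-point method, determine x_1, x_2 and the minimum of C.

Extreme points and C = 11x_1 + 8x_2:
  (-69/38, 153/38) → C = 465/38
  (-41/36, 121/24) → C = 1001/36
  (29/31, 137/31) → C = 1415/31

The binding constraints are -12x_1 + 8x_2 = 54 and x_1 - 7x_2 = -30.
Solving simultaneously gives x_1 = -69/38, x_2 = 153/38.

x_1 = -69/38, x_2 = 153/38, minimum C = 465/38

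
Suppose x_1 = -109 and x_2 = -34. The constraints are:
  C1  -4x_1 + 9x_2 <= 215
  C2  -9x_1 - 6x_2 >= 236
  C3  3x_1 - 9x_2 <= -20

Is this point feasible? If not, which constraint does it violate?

C1: 130 ≤ 215 ✓
C2: 1185 ≥ 236 ✓
C3: -21 ≤ -20 ✓

feasible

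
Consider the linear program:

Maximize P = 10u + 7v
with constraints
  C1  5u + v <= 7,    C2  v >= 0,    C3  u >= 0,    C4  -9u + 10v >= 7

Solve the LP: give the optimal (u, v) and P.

u = 0, v = 7, maximum P = 49

Extreme points and P = 10u + 7v:
  (0, 7) → P = 49
  (63/59, 98/59) → P = 1316/59
  (0, 7/10) → P = 49/10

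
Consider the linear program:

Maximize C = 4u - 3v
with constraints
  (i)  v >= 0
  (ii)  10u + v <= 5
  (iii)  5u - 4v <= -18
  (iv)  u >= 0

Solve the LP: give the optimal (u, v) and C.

u = 2/45, v = 41/9, maximum C = -607/45

Vertices and C = 4u - 3v:
  (2/45, 41/9) → C = -607/45
  (0, 5) → C = -15
  (0, 9/2) → C = -27/2

The optimum lies where 10u + v = 5 and 5u - 4v = -18.
Solving simultaneously gives u = 2/45, v = 41/9.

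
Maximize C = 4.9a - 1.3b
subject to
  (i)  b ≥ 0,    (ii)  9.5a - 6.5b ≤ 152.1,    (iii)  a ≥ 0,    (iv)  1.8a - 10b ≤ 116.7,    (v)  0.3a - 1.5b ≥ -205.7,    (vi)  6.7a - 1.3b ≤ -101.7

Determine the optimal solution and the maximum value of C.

Corner points and C = 4.9a - 1.3b:
  (0, 2057/15) → C = -26741/150
  (0, 1017/13) → C = -1017/10
  (5743/483, 67384/483) → C = -39639/322

The binding constraints are a = 0 and 6.7a - 1.3b = -101.7.
Solving simultaneously gives a = 0, b = 1017/13.

a = 0, b = 1017/13, maximum C = -1017/10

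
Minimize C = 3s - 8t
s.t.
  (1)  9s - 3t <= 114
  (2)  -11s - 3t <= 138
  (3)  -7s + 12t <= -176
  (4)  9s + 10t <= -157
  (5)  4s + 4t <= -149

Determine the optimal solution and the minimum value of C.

s = -105/32, t = -1087/32, minimum C = 8381/32

Feasible corners and C = 3s - 8t:
  (-6/5, -208/5) → C = 1646/5
  (3/16, -599/16) → C = 4801/16
  (-105/32, -1087/32) → C = 8381/32

At the optimal vertex, -11s - 3t = 138 and 4s + 4t = -149.
Solving simultaneously gives s = -105/32, t = -1087/32.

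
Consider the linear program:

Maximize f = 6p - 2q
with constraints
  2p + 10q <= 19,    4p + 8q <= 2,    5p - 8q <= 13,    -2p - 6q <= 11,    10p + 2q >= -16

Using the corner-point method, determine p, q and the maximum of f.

Feasible corners and f = 6p - 2q:
  (5/3, -7/12) → f = 67/6
  (-11/6, 7/6) → f = -40/3
  (-5/23, -81/46) → f = 51/23
  (-37/28, -39/28) → f = -36/7

p = 5/3, q = -7/12, maximum f = 67/6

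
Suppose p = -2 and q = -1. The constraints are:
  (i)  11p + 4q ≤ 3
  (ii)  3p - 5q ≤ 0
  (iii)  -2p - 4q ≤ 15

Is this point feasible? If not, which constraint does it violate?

feasible

(i): -26 ≤ 3 ✓
(ii): -1 ≤ 0 ✓
(iii): 8 ≤ 15 ✓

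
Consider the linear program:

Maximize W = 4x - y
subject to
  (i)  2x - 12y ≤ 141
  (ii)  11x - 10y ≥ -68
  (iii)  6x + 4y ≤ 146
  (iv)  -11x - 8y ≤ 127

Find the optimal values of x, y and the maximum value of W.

Vertices and W = 4x - y:
  (579/20, -277/40) → W = 4909/40
  (-99/37, -1805/148) → W = 221/148
  (297/26, 1007/52) → W = 1369/52
  (-907/99, -59/18) → W = -6607/198

At the optimal vertex, 2x - 12y = 141 and 6x + 4y = 146.
Solving simultaneously gives x = 579/20, y = -277/40.

x = 579/20, y = -277/40, maximum W = 4909/40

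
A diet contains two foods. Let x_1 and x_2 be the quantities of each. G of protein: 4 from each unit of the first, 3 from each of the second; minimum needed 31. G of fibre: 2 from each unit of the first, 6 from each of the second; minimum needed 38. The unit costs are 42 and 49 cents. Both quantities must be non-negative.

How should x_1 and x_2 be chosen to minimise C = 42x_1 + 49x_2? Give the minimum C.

x_1 = 4, x_2 = 5, minimum C = 413

Corner points and C = 42x_1 + 49x_2:
  (0, 31/3) → C = 1519/3
  (19, 0) → C = 798
  (4, 5) → C = 413
The feasible region is unbounded (it extends along (0, 1), (1, 0)), but C strictly increases along every unbounded feasible direction, so there is no improving ray and the minimum is attained at a vertex.

The binding constraints are 4x_1 + 3x_2 = 31 and 2x_1 + 6x_2 = 38.
Solving simultaneously gives x_1 = 4, x_2 = 5.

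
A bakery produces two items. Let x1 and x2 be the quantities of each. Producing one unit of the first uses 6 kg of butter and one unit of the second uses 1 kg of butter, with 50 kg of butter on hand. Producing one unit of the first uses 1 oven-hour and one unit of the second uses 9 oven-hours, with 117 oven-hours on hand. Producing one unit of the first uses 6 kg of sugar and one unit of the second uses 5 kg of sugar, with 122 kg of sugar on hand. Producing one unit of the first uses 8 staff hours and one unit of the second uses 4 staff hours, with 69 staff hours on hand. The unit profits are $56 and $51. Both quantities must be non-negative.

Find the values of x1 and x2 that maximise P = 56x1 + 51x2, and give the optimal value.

x1 = 9/4, x2 = 51/4, maximum P = 3105/4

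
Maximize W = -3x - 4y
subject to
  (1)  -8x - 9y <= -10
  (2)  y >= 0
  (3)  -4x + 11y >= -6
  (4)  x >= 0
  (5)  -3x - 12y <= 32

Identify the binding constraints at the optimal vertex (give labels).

(1) and (2)

Extreme points and W = -3x - 4y:
  (5/4, 0) → W = -15/4
  (0, 10/9) → W = -40/9
  (3/2, 0) → W = -9/2
The feasible region is unbounded (it extends along (0, 1), (11, 4)), but W strictly decreases along every unbounded feasible direction, so there is no improving ray and the maximum is attained at a vertex.

The maximum is at (5/4, 0). Substituting into each constraint, equality holds for (1) and (2); the remaining constraints have slack.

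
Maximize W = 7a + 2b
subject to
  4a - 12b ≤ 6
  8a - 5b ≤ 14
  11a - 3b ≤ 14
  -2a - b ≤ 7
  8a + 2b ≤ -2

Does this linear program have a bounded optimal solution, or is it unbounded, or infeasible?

unbounded

From the feasible point (-39/14, -10/7), moving in the direction (-2, 8) keeps every constraint satisfied while W increases without bound.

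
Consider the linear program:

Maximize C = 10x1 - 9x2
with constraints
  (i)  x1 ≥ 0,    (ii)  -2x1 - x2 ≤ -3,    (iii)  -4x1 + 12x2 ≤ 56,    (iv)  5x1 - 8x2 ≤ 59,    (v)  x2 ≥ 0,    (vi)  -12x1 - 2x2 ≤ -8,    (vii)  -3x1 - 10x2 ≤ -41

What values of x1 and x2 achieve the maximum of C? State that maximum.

x1 = 289/7, x2 = 129/7, maximum C = 247

Feasible corners and C = 10x1 - 9x2:
  (0, 14/3) → C = -42
  (0, 41/10) → C = -369/10
  (289/7, 129/7) → C = 247
  (459/37, 14/37) → C = 4464/37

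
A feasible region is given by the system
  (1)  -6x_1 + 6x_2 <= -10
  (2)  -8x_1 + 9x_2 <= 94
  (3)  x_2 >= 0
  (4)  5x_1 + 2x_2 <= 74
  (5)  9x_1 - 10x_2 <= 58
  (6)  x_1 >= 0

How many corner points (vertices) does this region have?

4

Intersecting each pair of boundary lines and keeping only the points that satisfy every inequality leaves:
  (5/3, 0)
  (232/21, 197/21)
  (58/9, 0)
  (214/17, 94/17)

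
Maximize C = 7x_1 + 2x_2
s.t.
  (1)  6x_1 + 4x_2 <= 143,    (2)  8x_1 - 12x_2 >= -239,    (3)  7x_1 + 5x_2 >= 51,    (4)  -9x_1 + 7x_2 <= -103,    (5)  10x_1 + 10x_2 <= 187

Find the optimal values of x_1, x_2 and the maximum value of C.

x_1 = 511/2, x_2 = -695/2, maximum C = 2187/2

Extreme points and C = 7x_1 + 2x_2:
  (511/2, -695/2) → C = 2187/2
  (341/10, -77/5) → C = 2079/10
  (436/47, -131/47) → C = 2790/47
  (2339/160, 653/160) → C = 17679/160

The binding constraints are 6x_1 + 4x_2 = 143 and 7x_1 + 5x_2 = 51.
Solving simultaneously gives x_1 = 511/2, x_2 = -695/2.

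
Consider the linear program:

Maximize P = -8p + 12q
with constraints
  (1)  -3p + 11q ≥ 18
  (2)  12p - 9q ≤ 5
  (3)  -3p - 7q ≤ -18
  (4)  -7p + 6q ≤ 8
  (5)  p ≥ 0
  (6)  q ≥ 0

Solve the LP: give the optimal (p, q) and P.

Vertices and P = -8p + 12q:
  (31/15, 11/5) → P = 148/15
  (4/3, 2) → P = 40/3
  (34/3, 131/9) → P = 84
  (52/67, 150/67) → P = 1384/67

The binding constraints are 12p - 9q = 5 and -7p + 6q = 8.
Solving simultaneously gives p = 34/3, q = 131/9.

p = 34/3, q = 131/9, maximum P = 84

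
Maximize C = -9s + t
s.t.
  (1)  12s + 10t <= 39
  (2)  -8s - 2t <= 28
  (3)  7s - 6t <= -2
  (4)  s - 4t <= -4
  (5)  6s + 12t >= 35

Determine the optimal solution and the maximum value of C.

s = -179/28, t = 81/7, maximum C = 1935/28

Vertices and C = -9s + t:
  (-179/28, 81/7) → C = 1935/28
  (59/42, 31/14) → C = -73/7
  (-29/6, 16/3) → C = 293/6

The optimum lies where 12s + 10t = 39 and -8s - 2t = 28.
Solving simultaneously gives s = -179/28, t = 81/7.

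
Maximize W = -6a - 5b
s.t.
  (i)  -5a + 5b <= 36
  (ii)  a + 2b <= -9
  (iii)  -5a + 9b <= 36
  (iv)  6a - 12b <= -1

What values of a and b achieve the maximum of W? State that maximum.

Feasible corners and W = -6a - 5b:
  (-39/5, -3/5) → W = 249/5
  (-427/30, -211/30) → W = 3617/30
  (-55/12, -53/24) → W = 925/24

The binding constraints are -5a + 5b = 36 and 6a - 12b = -1.
Solving simultaneously gives a = -427/30, b = -211/30.

a = -427/30, b = -211/30, maximum W = 3617/30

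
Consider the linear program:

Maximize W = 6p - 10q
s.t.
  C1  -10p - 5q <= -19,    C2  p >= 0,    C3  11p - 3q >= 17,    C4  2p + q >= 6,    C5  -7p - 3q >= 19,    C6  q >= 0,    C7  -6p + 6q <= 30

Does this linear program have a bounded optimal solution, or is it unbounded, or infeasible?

The boundaries 11p - 3q = 17 and 2p + q = 6 meet at (35/17, 32/17), but that point violates -7p - 3q ≥ 19. Every candidate vertex is excluded by some other constraint, so the feasible region is empty.

infeasible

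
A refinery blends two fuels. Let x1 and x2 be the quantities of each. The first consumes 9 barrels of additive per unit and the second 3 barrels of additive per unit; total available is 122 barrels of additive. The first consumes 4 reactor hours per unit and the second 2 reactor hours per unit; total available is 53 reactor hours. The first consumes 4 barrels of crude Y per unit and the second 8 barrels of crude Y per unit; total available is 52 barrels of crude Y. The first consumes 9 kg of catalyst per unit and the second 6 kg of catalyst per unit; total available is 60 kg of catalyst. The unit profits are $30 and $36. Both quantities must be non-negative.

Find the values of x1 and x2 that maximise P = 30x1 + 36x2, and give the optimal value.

x1 = 7/2, x2 = 19/4, maximum P = 276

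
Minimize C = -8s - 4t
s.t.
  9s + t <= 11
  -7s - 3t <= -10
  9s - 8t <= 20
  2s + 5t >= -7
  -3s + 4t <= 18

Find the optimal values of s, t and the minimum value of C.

Feasible corners and C = -8s - 4t:
  (23/20, 13/20) → C = -59/5
  (2/3, 5) → C = -76/3
  (-14/37, 156/37) → C = -512/37

The binding constraints are 9s + t = 11 and -3s + 4t = 18.
Solving simultaneously gives s = 2/3, t = 5.

s = 2/3, t = 5, minimum C = -76/3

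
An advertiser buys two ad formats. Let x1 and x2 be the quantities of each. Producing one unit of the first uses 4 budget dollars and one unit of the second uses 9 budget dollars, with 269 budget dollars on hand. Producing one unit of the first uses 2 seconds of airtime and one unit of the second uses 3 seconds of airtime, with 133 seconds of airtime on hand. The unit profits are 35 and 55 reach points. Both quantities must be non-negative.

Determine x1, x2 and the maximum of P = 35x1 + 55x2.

x1 = 65, x2 = 1, maximum P = 2330

Feasible corners and P = 35x1 + 55x2:
  (0, 0) → P = 0
  (0, 269/9) → P = 14795/9
  (133/2, 0) → P = 4655/2
  (65, 1) → P = 2330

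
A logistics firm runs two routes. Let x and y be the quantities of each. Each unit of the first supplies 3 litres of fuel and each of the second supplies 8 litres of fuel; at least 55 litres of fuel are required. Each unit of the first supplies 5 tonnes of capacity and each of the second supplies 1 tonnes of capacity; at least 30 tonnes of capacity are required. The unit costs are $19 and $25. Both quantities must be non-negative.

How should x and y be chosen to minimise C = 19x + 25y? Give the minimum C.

Vertices and C = 19x + 25y:
  (0, 30) → C = 750
  (55/3, 0) → C = 1045/3
  (5, 5) → C = 220
The feasible region is unbounded (it extends along (0, 1), (1, 0)), but C strictly increases along every unbounded feasible direction, so there is no improving ray and the minimum is attained at a vertex.

The optimum lies where 3x + 8y = 55 and 5x + y = 30.
Solving simultaneously gives x = 5, y = 5.

x = 5, y = 5, minimum C = 220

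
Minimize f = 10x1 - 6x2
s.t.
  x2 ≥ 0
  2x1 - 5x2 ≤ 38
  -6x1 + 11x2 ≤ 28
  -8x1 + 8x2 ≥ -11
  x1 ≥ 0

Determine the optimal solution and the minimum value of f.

x1 = 0, x2 = 28/11, minimum f = -168/11

Extreme points and f = 10x1 - 6x2:
  (11/8, 0) → f = 55/4
  (0, 0) → f = 0
  (69/8, 29/4) → f = 171/4
  (0, 28/11) → f = -168/11

The optimum lies where -6x1 + 11x2 = 28 and x1 = 0.
Solving simultaneously gives x1 = 0, x2 = 28/11.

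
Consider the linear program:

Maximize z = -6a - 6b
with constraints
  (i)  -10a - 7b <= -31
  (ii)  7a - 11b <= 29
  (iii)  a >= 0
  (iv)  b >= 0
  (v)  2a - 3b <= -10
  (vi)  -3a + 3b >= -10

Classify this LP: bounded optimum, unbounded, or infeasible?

Corner points and z = -6a - 6b:
  (0, 31/7) → z = -186/7
  (23/44, 81/22) → z = -555/22
  (20, 50/3) → z = -220
The feasible region has finitely many vertices and no improving ray; the maximum is -555/22 at (23/44, 81/22).

bounded optimum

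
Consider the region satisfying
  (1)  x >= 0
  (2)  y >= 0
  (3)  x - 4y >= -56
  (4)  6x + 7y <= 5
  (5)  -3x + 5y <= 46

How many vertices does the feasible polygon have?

The feasible vertices (each the meet of two boundaries and inside every other half-plane) are:
  (0, 0)
  (0, 5/7)
  (5/6, 0)

3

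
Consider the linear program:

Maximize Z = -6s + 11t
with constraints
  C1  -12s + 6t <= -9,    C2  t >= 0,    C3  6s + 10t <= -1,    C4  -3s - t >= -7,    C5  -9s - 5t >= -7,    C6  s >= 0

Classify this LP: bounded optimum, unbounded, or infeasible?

infeasible

The boundaries -12s + 6t = -9 and t = 0 meet at (3/4, 0), but that point violates 6s + 10t ≤ -1. Every candidate vertex is excluded by some other constraint, so the feasible region is empty.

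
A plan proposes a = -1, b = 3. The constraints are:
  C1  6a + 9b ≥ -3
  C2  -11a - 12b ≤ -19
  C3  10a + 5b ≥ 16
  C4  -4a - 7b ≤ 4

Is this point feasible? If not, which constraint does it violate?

Constraint C3: 10a + 5b = 5, which is not ≥ 16. All other constraints are satisfied.

not feasible — violates C3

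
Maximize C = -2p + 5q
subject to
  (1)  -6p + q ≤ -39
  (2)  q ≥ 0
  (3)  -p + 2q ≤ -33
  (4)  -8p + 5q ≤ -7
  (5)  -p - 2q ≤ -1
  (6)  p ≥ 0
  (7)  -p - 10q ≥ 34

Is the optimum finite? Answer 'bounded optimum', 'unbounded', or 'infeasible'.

The boundaries q = 0 and -p + 2q = -33 meet at (33, 0), but that point violates -p - 10q ≥ 34. Every candidate vertex is excluded by some other constraint, so the feasible region is empty.

infeasible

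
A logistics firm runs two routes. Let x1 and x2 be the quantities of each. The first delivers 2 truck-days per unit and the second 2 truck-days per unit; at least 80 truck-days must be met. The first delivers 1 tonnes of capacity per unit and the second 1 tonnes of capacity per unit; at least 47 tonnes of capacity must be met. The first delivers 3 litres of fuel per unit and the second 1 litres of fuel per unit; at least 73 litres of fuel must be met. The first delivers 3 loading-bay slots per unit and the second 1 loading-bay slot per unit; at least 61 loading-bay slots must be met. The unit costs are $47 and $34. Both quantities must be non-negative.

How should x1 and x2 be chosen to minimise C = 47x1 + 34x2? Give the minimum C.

Vertices and C = 47x1 + 34x2:
  (0, 73) → C = 2482
  (47, 0) → C = 2209
  (13, 34) → C = 1767
The feasible region is unbounded (it extends along (0, 1), (1, 0)), but C strictly increases along every unbounded feasible direction, so there is no improving ray and the minimum is attained at a vertex.

x1 = 13, x2 = 34, minimum C = 1767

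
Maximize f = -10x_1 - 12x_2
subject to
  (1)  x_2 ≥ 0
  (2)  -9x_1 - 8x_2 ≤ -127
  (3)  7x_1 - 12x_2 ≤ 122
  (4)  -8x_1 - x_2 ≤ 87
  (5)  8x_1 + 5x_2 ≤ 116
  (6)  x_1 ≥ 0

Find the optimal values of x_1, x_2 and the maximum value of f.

x_1 = 127/9, x_2 = 0, maximum f = -1270/9

Extreme points and f = -10x_1 - 12x_2:
  (127/9, 0) → f = -1270/9
  (29/2, 0) → f = -145
  (0, 127/8) → f = -381/2
  (0, 116/5) → f = -1392/5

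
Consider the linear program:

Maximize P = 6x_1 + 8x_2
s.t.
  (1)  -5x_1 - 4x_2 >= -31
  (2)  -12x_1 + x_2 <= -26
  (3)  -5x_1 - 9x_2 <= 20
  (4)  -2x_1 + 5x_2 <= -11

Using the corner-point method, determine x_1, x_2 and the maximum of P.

Vertices and P = 6x_1 + 8x_2:
  (359/25, -51/5) → P = 114/25
  (199/33, 7/33) → P = 1250/33
  (214/113, -370/113) → P = -1676/113
  (119/58, -40/29) → P = 37/29

The optimum lies where -5x_1 - 4x_2 = -31 and -2x_1 + 5x_2 = -11.
Solving simultaneously gives x_1 = 199/33, x_2 = 7/33.

x_1 = 199/33, x_2 = 7/33, maximum P = 1250/33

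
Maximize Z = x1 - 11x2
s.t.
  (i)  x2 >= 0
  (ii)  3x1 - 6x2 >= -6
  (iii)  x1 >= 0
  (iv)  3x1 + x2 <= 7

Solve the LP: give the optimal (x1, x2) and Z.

Feasible corners and Z = x1 - 11x2:
  (0, 0) → Z = 0
  (7/3, 0) → Z = 7/3
  (0, 1) → Z = -11
  (12/7, 13/7) → Z = -131/7

x1 = 7/3, x2 = 0, maximum Z = 7/3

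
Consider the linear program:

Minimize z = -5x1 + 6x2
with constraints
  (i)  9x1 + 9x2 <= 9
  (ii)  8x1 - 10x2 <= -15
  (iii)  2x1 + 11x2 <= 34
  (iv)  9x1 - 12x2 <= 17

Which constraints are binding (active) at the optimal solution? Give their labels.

(i) and (ii)

Vertices and z = -5x1 + 6x2:
  (-5/18, 23/18) → z = 163/18
  (-23/9, 32/9) → z = 307/9
  (-175/3, -271/6) → z = 62/3
The feasible region is unbounded (it extends along (-11, 2), (-4, -3)), but z strictly increases along every unbounded feasible direction, so there is no improving ray and the minimum is attained at a vertex.

The minimum is at (-5/18, 23/18). Substituting into each constraint, equality holds for (i) and (ii); the remaining constraints have slack.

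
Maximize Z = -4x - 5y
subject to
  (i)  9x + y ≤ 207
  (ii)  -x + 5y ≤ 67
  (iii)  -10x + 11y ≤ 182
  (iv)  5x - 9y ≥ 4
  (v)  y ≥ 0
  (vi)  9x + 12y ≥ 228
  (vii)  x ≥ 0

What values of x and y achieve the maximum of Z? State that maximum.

The optimum lies where 5x - 9y = 4 and 9x + 12y = 228.
Solving simultaneously gives x = 700/47, y = 368/47.

x = 700/47, y = 368/47, maximum Z = -4640/47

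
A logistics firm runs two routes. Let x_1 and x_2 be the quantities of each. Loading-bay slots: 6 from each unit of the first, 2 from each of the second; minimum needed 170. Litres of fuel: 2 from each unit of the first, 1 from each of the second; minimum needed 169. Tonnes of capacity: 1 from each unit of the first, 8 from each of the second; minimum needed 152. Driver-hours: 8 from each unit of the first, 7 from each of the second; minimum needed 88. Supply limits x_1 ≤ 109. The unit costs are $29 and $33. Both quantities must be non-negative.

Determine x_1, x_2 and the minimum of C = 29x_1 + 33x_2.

Vertices and C = 29x_1 + 33x_2:
  (0, 169) → C = 5577
  (80, 9) → C = 2617
  (109, 43/8) → C = 26707/8
The feasible region is unbounded (it extends along (0, 1)), but C strictly increases along every unbounded feasible direction, so there is no improving ray and the minimum is attained at a vertex.

The binding constraints are 2x_1 + x_2 = 169 and x_1 + 8x_2 = 152.
Solving simultaneously gives x_1 = 80, x_2 = 9.

x_1 = 80, x_2 = 9, minimum C = 2617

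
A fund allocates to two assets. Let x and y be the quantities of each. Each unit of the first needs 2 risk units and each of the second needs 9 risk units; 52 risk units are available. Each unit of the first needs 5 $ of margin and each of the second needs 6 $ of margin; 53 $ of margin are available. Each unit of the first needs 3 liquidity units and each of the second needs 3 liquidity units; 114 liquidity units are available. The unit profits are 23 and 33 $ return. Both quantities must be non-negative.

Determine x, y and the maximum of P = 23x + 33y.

x = 5, y = 14/3, maximum P = 269

Corner points and P = 23x + 33y:
  (0, 0) → P = 0
  (0, 52/9) → P = 572/3
  (53/5, 0) → P = 1219/5
  (5, 14/3) → P = 269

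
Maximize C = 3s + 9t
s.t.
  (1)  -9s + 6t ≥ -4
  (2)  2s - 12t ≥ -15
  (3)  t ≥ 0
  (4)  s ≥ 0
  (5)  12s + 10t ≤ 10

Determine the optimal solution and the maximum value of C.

s = 0, t = 1, maximum C = 9

The binding constraints are s = 0 and 12s + 10t = 10.
Solving simultaneously gives s = 0, t = 1.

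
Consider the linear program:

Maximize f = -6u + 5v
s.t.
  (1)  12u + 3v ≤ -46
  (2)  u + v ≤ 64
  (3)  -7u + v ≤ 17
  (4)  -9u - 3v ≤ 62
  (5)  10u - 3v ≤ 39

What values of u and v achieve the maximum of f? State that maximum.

u = -97/33, v = -118/33, maximum f = -8/33

Vertices and f = -6u + 5v:
  (-97/33, -118/33) → f = -8/33
  (-7/22, -464/33) → f = -2257/33
  (-113/30, -281/30) → f = -727/30
  (-23/19, -971/57) → f = -4441/57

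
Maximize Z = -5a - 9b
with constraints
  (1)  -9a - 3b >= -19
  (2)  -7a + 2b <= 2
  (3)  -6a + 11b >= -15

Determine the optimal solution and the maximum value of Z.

a = -4/5, b = -9/5, maximum Z = 101/5

Vertices and Z = -5a - 9b:
  (32/39, 151/39) → Z = -1519/39
  (254/117, -7/39) → Z = -1081/117
  (-4/5, -9/5) → Z = 101/5

The binding constraints are -7a + 2b = 2 and -6a + 11b = -15.
Solving simultaneously gives a = -4/5, b = -9/5.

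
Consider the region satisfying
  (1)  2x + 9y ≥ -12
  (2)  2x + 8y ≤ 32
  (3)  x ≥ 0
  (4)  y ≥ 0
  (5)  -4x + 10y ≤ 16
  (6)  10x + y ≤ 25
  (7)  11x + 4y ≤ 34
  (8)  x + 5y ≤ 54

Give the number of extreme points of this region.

Of the 28 pairwise boundary intersections, those satisfying every inequality are:
  (0, 0)
  (0, 8/5)
  (5/2, 0)
  (46/21, 52/21)
  (66/29, 65/29)

5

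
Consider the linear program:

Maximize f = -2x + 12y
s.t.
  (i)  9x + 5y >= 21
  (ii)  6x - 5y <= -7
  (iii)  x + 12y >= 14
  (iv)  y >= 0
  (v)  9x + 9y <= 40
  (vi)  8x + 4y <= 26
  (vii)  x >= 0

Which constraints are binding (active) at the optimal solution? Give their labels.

(v) and (vii)

Extreme points and f = -2x + 12y:
  (14/15, 63/25) → f = 2128/75
  (0, 21/5) → f = 252/5
  (137/99, 101/33) → f = 3362/99
  (0, 40/9) → f = 160/3

The maximum is at (0, 40/9). Substituting into each constraint, equality holds for (v) and (vii); the remaining constraints have slack.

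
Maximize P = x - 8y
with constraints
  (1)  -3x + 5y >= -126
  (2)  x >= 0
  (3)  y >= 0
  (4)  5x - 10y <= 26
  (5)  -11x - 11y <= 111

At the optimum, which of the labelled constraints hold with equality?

Feasible corners and P = x - 8y:
  (226, 552/5) → P = -3286/5
  (0, 0) → P = 0
  (26/5, 0) → P = 26/5
The feasible region is unbounded (it extends along (0, 1), (5, 3)), but P strictly decreases along every unbounded feasible direction, so there is no improving ray and the maximum is attained at a vertex.

The maximum is at (26/5, 0). Substituting into each constraint, equality holds for (3) and (4); the remaining constraints have slack.

(3) and (4)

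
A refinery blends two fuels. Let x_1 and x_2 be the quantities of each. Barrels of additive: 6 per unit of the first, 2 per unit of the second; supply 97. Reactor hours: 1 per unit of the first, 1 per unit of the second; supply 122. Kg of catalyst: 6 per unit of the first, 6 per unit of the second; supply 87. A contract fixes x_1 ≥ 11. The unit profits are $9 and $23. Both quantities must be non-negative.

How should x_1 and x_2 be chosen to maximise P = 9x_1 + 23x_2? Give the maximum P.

x_1 = 11, x_2 = 7/2, maximum P = 359/2

Corner points and P = 9x_1 + 23x_2:
  (29/2, 0) → P = 261/2
  (11, 0) → P = 99
  (11, 7/2) → P = 359/2

The binding constraints are 6x_1 + 6x_2 = 87 and x_1 = 11.
Solving simultaneously gives x_1 = 11, x_2 = 7/2.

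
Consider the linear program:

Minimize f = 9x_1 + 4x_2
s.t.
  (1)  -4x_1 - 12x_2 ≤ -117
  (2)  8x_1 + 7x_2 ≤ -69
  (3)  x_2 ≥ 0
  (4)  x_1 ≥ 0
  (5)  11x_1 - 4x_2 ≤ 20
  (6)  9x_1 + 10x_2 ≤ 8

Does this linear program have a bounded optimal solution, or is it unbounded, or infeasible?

The boundaries -4x_1 - 12x_2 = -117 and 8x_1 + 7x_2 = -69 meet at (-1647/68, 303/17), but that point violates x_1 ≥ 0. Every candidate vertex is excluded by some other constraint, so the feasible region is empty.

infeasible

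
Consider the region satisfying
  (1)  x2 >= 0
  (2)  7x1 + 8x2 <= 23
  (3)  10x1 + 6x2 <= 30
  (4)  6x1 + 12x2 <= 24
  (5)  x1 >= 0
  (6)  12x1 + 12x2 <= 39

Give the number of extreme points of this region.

5

The feasible vertices (each the meet of two boundaries and inside every other half-plane) are:
  (3, 0)
  (0, 0)
  (51/19, 10/19)
  (7/3, 5/6)
  (0, 2)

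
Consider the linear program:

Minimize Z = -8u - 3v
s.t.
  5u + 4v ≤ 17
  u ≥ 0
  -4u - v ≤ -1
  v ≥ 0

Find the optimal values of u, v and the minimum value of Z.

Vertices and Z = -8u - 3v:
  (0, 17/4) → Z = -51/4
  (17/5, 0) → Z = -136/5
  (0, 1) → Z = -3
  (1/4, 0) → Z = -2

At the optimal vertex, 5u + 4v = 17 and v = 0.
Solving simultaneously gives u = 17/5, v = 0.

u = 17/5, v = 0, minimum Z = -136/5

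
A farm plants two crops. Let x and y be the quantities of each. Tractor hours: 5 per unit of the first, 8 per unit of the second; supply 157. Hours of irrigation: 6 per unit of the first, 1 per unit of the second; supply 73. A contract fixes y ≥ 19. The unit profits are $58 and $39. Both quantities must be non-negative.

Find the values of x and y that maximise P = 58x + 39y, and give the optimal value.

x = 1, y = 19, maximum P = 799

Feasible corners and P = 58x + 39y:
  (0, 157/8) → P = 6123/8
  (0, 19) → P = 741
  (1, 19) → P = 799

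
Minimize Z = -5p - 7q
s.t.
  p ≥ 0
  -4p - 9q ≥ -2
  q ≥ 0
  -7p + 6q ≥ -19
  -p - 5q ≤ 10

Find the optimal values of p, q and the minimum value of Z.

Extreme points and Z = -5p - 7q:
  (0, 2/9) → Z = -14/9
  (0, 0) → Z = 0
  (1/2, 0) → Z = -5/2

p = 1/2, q = 0, minimum Z = -5/2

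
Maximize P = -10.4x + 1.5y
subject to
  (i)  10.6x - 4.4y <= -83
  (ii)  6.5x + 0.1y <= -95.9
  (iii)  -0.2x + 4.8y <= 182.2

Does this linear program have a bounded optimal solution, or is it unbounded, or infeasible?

unbounded

From the feasible point (-21513/1483, -23852/1483), moving in the direction (-4.4, -10.6) keeps every constraint satisfied while P increases without bound.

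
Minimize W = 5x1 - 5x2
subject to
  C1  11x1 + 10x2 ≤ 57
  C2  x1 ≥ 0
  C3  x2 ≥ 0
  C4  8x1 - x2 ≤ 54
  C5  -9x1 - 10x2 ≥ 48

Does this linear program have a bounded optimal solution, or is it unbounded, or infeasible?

infeasible

The boundaries 11x1 + 10x2 = 57 and x1 = 0 meet at (0, 57/10), but that point violates -9x1 - 10x2 ≥ 48. Every candidate vertex is excluded by some other constraint, so the feasible region is empty.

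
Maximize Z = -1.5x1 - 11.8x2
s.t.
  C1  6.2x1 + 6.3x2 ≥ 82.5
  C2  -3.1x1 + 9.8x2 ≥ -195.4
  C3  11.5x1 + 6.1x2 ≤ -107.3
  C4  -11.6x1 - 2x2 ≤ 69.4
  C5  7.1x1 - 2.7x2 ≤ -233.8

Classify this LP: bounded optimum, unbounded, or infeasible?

The boundaries 6.2x1 + 6.3x2 = 82.5 and 11.5x1 + 6.1x2 = -107.3 meet at (-117924/3463, 161401/3463), but that point violates -11.6x1 - 2x2 ≤ 69.4. Every candidate vertex is excluded by some other constraint, so the feasible region is empty.

infeasible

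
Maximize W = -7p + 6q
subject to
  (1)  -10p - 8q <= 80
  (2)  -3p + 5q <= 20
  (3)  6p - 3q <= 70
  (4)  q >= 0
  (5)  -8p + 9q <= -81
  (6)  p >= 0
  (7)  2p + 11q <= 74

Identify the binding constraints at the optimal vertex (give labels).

(4) and (5)

Feasible corners and W = -7p + 6q:
  (35/3, 0) → W = -245/3
  (129/10, 37/15) → W = -151/2
  (81/8, 0) → W = -567/8

The maximum is at (81/8, 0). Substituting into each constraint, equality holds for (4) and (5); the remaining constraints have slack.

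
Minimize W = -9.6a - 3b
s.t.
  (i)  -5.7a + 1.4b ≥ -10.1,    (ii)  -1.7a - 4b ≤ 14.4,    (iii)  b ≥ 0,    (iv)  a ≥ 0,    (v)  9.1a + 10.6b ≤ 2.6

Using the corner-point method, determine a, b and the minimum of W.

a = 2/7, b = 0, minimum W = -96/35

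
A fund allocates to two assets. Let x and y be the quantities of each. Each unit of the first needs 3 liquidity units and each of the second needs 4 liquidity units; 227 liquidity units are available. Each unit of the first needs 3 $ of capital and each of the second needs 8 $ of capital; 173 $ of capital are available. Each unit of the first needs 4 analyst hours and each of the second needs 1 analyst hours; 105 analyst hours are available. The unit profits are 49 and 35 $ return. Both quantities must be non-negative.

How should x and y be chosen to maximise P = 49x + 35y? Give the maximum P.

x = 23, y = 13, maximum P = 1582

Extreme points and P = 49x + 35y:
  (0, 0) → P = 0
  (0, 173/8) → P = 6055/8
  (105/4, 0) → P = 5145/4
  (23, 13) → P = 1582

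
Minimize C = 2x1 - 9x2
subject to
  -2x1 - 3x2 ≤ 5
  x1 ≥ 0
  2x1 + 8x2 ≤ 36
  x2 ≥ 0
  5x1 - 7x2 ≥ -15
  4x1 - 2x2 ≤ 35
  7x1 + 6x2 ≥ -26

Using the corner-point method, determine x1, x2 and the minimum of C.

Feasible corners and C = 2x1 - 9x2:
  (0, 0) → C = 0
  (0, 15/7) → C = -135/7
  (22/9, 35/9) → C = -271/9
  (88/9, 37/18) → C = 19/18
  (35/4, 0) → C = 35/2

The optimum lies where 2x1 + 8x2 = 36 and 5x1 - 7x2 = -15.
Solving simultaneously gives x1 = 22/9, x2 = 35/9.

x1 = 22/9, x2 = 35/9, minimum C = -271/9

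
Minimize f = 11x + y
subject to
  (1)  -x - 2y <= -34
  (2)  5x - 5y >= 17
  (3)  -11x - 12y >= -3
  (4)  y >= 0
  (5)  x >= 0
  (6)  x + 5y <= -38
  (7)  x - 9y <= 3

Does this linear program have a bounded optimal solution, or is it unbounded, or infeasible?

The boundaries x + 5y = -38 and x - 9y = 3 meet at (-327/14, -41/14), but that point violates -x - 2y ≤ -34. Every candidate vertex is excluded by some other constraint, so the feasible region is empty.

infeasible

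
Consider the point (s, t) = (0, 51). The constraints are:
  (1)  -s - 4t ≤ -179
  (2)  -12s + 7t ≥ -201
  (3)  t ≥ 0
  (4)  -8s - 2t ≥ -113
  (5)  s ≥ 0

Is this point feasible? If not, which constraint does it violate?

(1): -204 ≤ -179 ✓
(2): 357 ≥ -201 ✓
(3): 51 ≥ 0 ✓
(4): -102 ≥ -113 ✓
(5): 0 ≥ 0 ✓

feasible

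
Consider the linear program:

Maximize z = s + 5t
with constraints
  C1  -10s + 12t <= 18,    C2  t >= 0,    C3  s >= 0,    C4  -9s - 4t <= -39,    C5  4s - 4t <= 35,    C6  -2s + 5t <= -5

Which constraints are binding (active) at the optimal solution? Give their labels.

Corner points and z = s + 5t:
  (13/3, 0) → z = 13/3
  (35/4, 0) → z = 35/4
  (215/53, 33/53) → z = 380/53
  (155/12, 25/6) → z = 135/4

The maximum is at (155/12, 25/6). Substituting into each constraint, equality holds for C5 and C6; the remaining constraints have slack.

C5 and C6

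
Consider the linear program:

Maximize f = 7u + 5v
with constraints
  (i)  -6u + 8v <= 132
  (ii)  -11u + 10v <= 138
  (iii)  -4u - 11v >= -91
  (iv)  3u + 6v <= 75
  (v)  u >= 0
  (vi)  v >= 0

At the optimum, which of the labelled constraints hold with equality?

(iii) and (vi)

Feasible corners and f = 7u + 5v:
  (0, 91/11) → f = 455/11
  (91/4, 0) → f = 637/4
  (0, 0) → f = 0

The maximum is at (91/4, 0). Substituting into each constraint, equality holds for (iii) and (vi); the remaining constraints have slack.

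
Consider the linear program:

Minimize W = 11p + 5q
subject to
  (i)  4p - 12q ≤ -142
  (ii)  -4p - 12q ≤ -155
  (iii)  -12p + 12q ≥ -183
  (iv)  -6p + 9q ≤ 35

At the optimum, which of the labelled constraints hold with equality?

Feasible corners and W = 11p + 5q:
  (325/8, 203/8) → W = 2295/4
  (143/6, 178/9) → W = 6499/18
  (689/12, 253/6) → W = 10109/12

The minimum is at (143/6, 178/9). Substituting into each constraint, equality holds for (i) and (iv); the remaining constraints have slack.

(i) and (iv)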